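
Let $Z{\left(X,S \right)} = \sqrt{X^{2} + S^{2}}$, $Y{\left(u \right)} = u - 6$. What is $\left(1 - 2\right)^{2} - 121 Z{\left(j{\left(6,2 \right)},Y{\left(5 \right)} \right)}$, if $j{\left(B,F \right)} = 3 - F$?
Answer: $1 - 121 \sqrt{2} \approx -170.12$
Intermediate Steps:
$Y{\left(u \right)} = -6 + u$ ($Y{\left(u \right)} = u - 6 = -6 + u$)
$Z{\left(X,S \right)} = \sqrt{S^{2} + X^{2}}$
$\left(1 - 2\right)^{2} - 121 Z{\left(j{\left(6,2 \right)},Y{\left(5 \right)} \right)} = \left(1 - 2\right)^{2} - 121 \sqrt{\left(-6 + 5\right)^{2} + \left(3 - 2\right)^{2}} = \left(-1\right)^{2} - 121 \sqrt{\left(-1\right)^{2} + \left(3 - 2\right)^{2}} = 1 - 121 \sqrt{1 + 1^{2}} = 1 - 121 \sqrt{1 + 1} = 1 - 121 \sqrt{2}$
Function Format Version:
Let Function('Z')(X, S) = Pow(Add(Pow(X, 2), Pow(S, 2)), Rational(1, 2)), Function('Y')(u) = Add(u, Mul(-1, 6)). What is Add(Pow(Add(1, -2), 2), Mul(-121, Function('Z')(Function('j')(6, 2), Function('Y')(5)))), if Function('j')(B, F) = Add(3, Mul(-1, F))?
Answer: Add(1, Mul(-121, Pow(2, Rational(1, 2)))) ≈ -170.12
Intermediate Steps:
Function('Y')(u) = Add(-6, u) (Function('Y')(u) = Add(u, -6) = Add(-6, u))
Function('Z')(X, S) = Pow(Add(Pow(S, 2), Pow(X, 2)), Rational(1, 2))
Add(Pow(Add(1, -2), 2), Mul(-121, Function('Z')(Function('j')(6, 2), Function('Y')(5)))) = Add(Pow(Add(1, -2), 2), Mul(-121, Pow(Add(Pow(Add(-6, 5), 2), Pow(Add(3, Mul(-1, 2)), 2)), Rational(1, 2)))) = Add(Pow(-1, 2), Mul(-121, Pow(Add(Pow(-1, 2), Pow(Add(3, -2), 2)), Rational(1, 2)))) = Add(1, Mul(-121, Pow(Add(1, Pow(1, 2)), Rational(1, 2)))) = Add(1, Mul(-121, Pow(Add(1, 1), Rational(1, 2)))) = Add(1, Mul(-121, Pow(2, Rational(1, 2))))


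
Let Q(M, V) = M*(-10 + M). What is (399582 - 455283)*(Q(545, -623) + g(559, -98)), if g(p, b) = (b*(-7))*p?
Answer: -37600904349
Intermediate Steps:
g(p, b) = -7*b*p (g(p, b) = (-7*b)*p = -7*b*p)
(399582 - 455283)*(Q(545, -623) + g(559, -98)) = (399582 - 455283)*(545*(-10 + 545) - 7*(-98)*559) = -55701*(545*535 + 383474) = -55701*(291575 + 383474) = -55701*675049 = -37600904349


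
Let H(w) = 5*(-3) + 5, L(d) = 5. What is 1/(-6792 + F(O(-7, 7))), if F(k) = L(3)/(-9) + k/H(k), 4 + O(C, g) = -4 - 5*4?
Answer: -45/305539 ≈ -0.00014728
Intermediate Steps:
H(w) = -10 (H(w) = -15 + 5 = -10)
O(C, g) = -28 (O(C, g) = -4 + (-4 - 5*4) = -4 + (-4 - 20) = -4 - 24 = -28)
F(k) = -5/9 - k/10 (F(k) = 5/(-9) + k/(-10) = 5*(-1/9) + k*(-1/10) = -5/9 - k/10)
1/(-6792 + F(O(-7, 7))) = 1/(-6792 + (-5/9 - 1/10*(-28))) = 1/(-6792 + (-5/9 + 14/5)) = 1/(-6792 + 101/45) = 1/(-305539/45) = -45/305539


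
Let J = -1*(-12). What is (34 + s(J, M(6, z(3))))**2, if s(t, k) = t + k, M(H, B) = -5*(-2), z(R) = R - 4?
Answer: 3136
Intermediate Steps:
z(R) = -4 + R
J = 12
M(H, B) = 10
s(t, k) = k + t
(34 + s(J, M(6, z(3))))**2 = (34 + (10 + 12))**2 = (34 + 22)**2 = 56**2 = 3136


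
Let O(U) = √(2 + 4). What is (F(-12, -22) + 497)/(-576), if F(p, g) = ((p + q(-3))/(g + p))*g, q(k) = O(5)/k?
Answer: -8317/9792 + 11*√6/29376 ≈ -0.84845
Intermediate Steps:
O(U) = √6
q(k) = √6/k
F(p, g) = g*(p - √6/3)/(g + p) (F(p, g) = ((p + √6/(-3))/(g + p))*g = ((p + √6*(-⅓))/(g + p))*g = ((p - √6/3)/(g + p))*g = g*(p - √6/3)/(g + p))
(F(-12, -22) + 497)/(-576) = ((⅓)*(-22)*(-√6 + 3*(-12))/(-22 - 12) + 497)/(-576) = ((⅓)*(-22)*(-√6 - 36)/(-34) + 497)*(-1/576) = ((⅓)*(-22)*(-1/34)*(-36 - √6) + 497)*(-1/576) = ((-132/17 - 11*√6/51) + 497)*(-1/576) = (8317/17 - 11*√6/51)*(-1/576) = -8317/9792 + 11*√6/29376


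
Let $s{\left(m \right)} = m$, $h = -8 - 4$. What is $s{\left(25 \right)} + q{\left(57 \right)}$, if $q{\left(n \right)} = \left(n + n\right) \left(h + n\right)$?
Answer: $5155$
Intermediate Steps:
$h = -12$ ($h = -8 - 4 = -12$)
$q{\left(n \right)} = 2 n \left(-12 + n\right)$ ($q{\left(n \right)} = \left(n + n\right) \left(-12 + n\right) = 2 n \left(-12 + n\right)$)
$s{\left(25 \right)} + q{\left(57 \right)} = 25 + 2 \cdot 57 \left(-12 + 57\right) = 25 + 2 \cdot 57 \cdot 45 = 25 + 5130 = 5155$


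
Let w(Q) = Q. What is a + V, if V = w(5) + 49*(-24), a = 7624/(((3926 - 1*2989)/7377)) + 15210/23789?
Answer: 1311859156339/22290293 ≈ 58853.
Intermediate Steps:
a = 1337961089442/22290293 (a = 7624/(((3926 - 2989)*(1/7377))) + 15210*(1/23789) = 7624/((937*(1/7377))) + 15210/23789 = 7624/(937/7377) + 15210/23789 = 7624*(7377/937) + 15210/23789 = 56242248/937 + 15210/23789 = 1337961089442/22290293 ≈ 60024.)
V = -1171 (V = 5 + 49*(-24) = 5 - 1176 = -1171)
a + V = 1337961089442/22290293 - 1171 = 1311859156339/22290293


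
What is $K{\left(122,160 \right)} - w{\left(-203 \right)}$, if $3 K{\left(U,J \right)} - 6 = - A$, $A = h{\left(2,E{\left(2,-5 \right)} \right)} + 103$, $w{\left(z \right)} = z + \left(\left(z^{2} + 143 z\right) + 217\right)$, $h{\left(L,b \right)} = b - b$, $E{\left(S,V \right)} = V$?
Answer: $- \frac{36679}{3} \approx -12226.0$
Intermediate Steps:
$h{\left(L,b \right)} = 0$
$w{\left(z \right)} = 217 + z^{2} + 144 z$ ($w{\left(z \right)} = z + \left(217 + z^{2} + 143 z\right) = 217 + z^{2} + 144 z$)
$A = 103$ ($A = 0 + 103 = 103$)
$K{\left(U,J \right)} = - \frac{97}{3}$ ($K{\left(U,J \right)} = 2 + \frac{\left(-1\right) 103}{3} = 2 + \frac{1}{3} \left(-103\right) = 2 - \frac{103}{3} = - \frac{97}{3}$)
$K{\left(122,160 \right)} - w{\left(-203 \right)} = - \frac{97}{3} - \left(217 + \left(-203\right)^{2} + 144 \left(-203\right)\right) = - \frac{97}{3} - \left(217 + 41209 - 29232\right) = - \frac{97}{3} - 12194 = - \frac{36679}{3}$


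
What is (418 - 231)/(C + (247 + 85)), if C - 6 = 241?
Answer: 187/579 ≈ 0.32297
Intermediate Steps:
C = 247 (C = 6 + 241 = 247)
(418 - 231)/(C + (247 + 85)) = (418 - 231)/(247 + (247 + 85)) = 187/(247 + 332) = 187/579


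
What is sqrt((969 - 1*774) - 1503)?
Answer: 2*I*sqrt(327) ≈ 36.166*I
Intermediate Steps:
sqrt((969 - 1*774) - 1503) = sqrt((969 - 774) - 1503) = sqrt(195 - 1503) = sqrt(-1308) = 2*I*sqrt(327)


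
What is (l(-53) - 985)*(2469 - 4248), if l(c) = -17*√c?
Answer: 1752315 + 30243*I*√53 ≈ 1.7523e+6 + 2.2017e+5*I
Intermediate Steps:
(l(-53) - 985)*(2469 - 4248) = (-17*I*√53 - 985)*(2469 - 4248) = (-17*I*√53 - 985)*(-1779) = (-985 - 17*I*√53)*(-1779) = 1752315 + 30243*I*√53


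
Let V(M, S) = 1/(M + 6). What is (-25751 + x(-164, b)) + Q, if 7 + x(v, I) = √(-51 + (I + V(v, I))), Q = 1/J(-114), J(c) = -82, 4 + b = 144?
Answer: -2112157/82 + √2221638/158 ≈ -25749.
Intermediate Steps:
b = 140 (b = -4 + 144 = 140)
V(M, S) = 1/(6 + M)
Q = -1/82 (Q = 1/(-82) = -1/82 ≈ -0.012195)
x(v, I) = -7 + √(-51 + I + 1/(6 + v)) (x(v, I) = -7 + √(-51 + (I + 1/(6 + v))) = -7 + √(-51 + I + 1/(6 + v)))
(-25751 + x(-164, b)) + Q = (-25751 + (-7 + √((1 + (-51 + 140)*(6 - 164))/(6 - 164)))) - 1/82 = (-25751 + (-7 + √((1 + 89*(-158))/(-158)))) - 1/82 = (-25751 + (-7 + √(-(1 - 14062)/158))) - 1/82 = (-25751 + (-7 + √(-1/158*(-14061)))) - 1/82 = (-25751 + (-7 + √(14061/158))) - 1/82 = (-25751 + (-7 + √2221638/158)) - 1/82 = (-25758 + √2221638/158) - 1/82 = -2112157/82 + √2221638/158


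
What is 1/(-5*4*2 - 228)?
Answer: -1/268 ≈ -0.0037313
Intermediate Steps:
1/(-5*4*2 - 228) = 1/(-20*2 - 228) = 1/(-40 - 228) = 1/(-268) = -1/268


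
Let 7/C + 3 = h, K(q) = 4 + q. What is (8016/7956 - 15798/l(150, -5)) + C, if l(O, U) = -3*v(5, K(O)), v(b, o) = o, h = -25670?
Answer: 46136976038/1310632323 ≈ 35.202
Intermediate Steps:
C = -7/25673 (C = 7/(-3 - 25670) = 7/(-25673) = 7*(-1/25673) = -7/25673 ≈ -0.00027266)
l(O, U) = -12 - 3*O (l(O, U) = -3*(4 + O) = -12 - 3*O)
(8016/7956 - 15798/l(150, -5)) + C = (8016/7956 - 15798/(-12 - 3*150)) - 7/25673 = (8016*(1/7956) - 15798/(-12 - 450)) - 7/25673 = (668/663 - 15798/(-462)) - 7/25673 = (668/663 - 15798*(-1/462)) - 7/25673 = (668/663 + 2633/77) - 7/25673 = 1797115/51051 - 7/25673 = 46136976038/1310632323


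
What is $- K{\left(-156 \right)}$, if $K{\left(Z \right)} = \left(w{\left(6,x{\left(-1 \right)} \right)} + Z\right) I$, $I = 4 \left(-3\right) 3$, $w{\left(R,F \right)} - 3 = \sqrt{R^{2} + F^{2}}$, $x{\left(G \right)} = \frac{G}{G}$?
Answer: $-5508 + 36 \sqrt{37} \approx -5289.0$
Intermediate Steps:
$x{\left(G \right)} = 1$
$w{\left(R,F \right)} = 3 + \sqrt{F^{2} + R^{2}}$ ($w{\left(R,F \right)} = 3 + \sqrt{R^{2} + F^{2}} = 3 + \sqrt{F^{2} + R^{2}}$)
$I = -36$ ($I = \left(-12\right) 3 = -36$)
$K{\left(Z \right)} = -108 - 36 Z - 36 \sqrt{37}$ ($K{\left(Z \right)} = \left(\left(3 + \sqrt{1^{2} + 6^{2}}\right) + Z\right) \left(-36\right) = \left(\left(3 + \sqrt{1 + 36}\right) + Z\right) \left(-36\right) = \left(\left(3 + \sqrt{37}\right) + Z\right) \left(-36\right) = \left(3 + Z + \sqrt{37}\right) \left(-36\right) = -108 - 36 Z - 36 \sqrt{37}$)
$- K{\left(-156 \right)} = - (-108 - -5616 - 36 \sqrt{37}) = - (-108 + 5616 - 36 \sqrt{37}) = - (5508 - 36 \sqrt{37}) = -5508 + 36 \sqrt{37}$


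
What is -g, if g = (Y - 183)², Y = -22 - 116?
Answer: -103041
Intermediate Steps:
Y = -138
g = 103041 (g = (-138 - 183)² = (-321)² = 103041)
-g = -1*103041 = -103041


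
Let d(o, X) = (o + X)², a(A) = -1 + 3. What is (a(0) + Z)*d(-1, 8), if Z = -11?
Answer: -441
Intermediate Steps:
a(A) = 2
d(o, X) = (X + o)²
(a(0) + Z)*d(-1, 8) = (2 - 11)*(8 - 1)² = -9*7² = -9*49 = -441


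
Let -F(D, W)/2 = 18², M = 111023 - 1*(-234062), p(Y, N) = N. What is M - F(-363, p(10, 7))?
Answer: 345733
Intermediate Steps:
M = 345085 (M = 111023 + 234062 = 345085)
F(D, W) = -648 (F(D, W) = -2*18² = -2*324 = -648)
M - F(-363, p(10, 7)) = 345085 - 1*(-648) = 345085 + 648 = 345733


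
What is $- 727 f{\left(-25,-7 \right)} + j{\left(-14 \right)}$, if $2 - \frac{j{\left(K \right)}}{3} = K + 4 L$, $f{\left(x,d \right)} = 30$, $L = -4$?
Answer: $-21714$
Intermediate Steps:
$j{\left(K \right)} = 54 - 3 K$ ($j{\left(K \right)} = 6 - 3 \left(K + 4 \left(-4\right)\right) = 6 - 3 \left(K - 16\right) = 6 - 3 \left(-16 + K\right) = 6 - \left(-48 + 3 K\right) = 54 - 3 K$)
$- 727 f{\left(-25,-7 \right)} + j{\left(-14 \right)} = \left(-727\right) 30 + \left(54 - -42\right) = -21810 + \left(54 + 42\right) = -21810 + 96 = -21714$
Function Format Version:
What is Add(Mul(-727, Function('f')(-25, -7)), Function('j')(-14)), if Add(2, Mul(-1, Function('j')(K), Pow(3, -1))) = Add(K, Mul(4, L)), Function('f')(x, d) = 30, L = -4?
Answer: -21714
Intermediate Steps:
Function('j')(K) = Add(54, Mul(-3, K)) (Function('j')(K) = Add(6, Mul(-3, Add(K, Mul(4, -4)))) = Add(6, Mul(-3, Add(K, -16))) = Add(6, Mul(-3, Add(-16, K))) = Add(6, Add(48, Mul(-3, K))) = Add(54, Mul(-3, K)))
Add(Mul(-727, Function('f')(-25, -7)), Function('j')(-14)) = Add(Mul(-727, 30), Add(54, Mul(-3, -14))) = Add(-21810, Add(54, 42)) = Add(-21810, 96) = -21714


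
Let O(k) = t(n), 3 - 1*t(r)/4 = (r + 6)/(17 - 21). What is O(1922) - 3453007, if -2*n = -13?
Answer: -6905965/2 ≈ -3.4530e+6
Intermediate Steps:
n = 13/2 (n = -1/2*(-13) = 13/2 ≈ 6.5000)
t(r) = 18 + r (t(r) = 12 - 4*(r + 6)/(17 - 21) = 12 - 4*(6 + r)/(-4) = 12 - 4*(6 + r)*(-1)/4 = 12 - 4*(-3/2 - r/4) = 12 + (6 + r) = 18 + r)
O(k) = 49/2 (O(k) = 18 + 13/2 = 49/2)
O(1922) - 3453007 = 49/2 - 3453007 = -6905965/2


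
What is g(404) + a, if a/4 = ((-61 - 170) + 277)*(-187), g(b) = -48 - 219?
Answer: -34675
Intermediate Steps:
g(b) = -267
a = -34408 (a = 4*(((-61 - 170) + 277)*(-187)) = 4*((-231 + 277)*(-187)) = 4*(46*(-187)) = 4*(-8602) = -34408)
g(404) + a = -267 - 34408 = -34675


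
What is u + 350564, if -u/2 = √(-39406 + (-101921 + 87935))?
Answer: 350564 - 8*I*√3337 ≈ 3.5056e+5 - 462.13*I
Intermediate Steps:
u = -8*I*√3337 (u = -2*√(-39406 + (-101921 + 87935)) = -2*√(-39406 - 13986) = -8*I*√3337 ≈ -462.13*I)
u + 350564 = -8*I*√3337 + 350564 = 350564 - 8*I*√3337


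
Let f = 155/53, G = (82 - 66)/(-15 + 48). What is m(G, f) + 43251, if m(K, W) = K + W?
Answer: 75651962/1749 ≈ 43254.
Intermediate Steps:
G = 16/33 ≈ 0.48485
f = 155/53 (f = 155*(1/53) = 155/53 ≈ 2.9245)
m(G, f) + 43251 = (16/33 + 155/53) + 43251 = 5963/1749 + 43251 = 75651962/1749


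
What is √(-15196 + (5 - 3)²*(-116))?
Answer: 6*I*√435 ≈ 125.14*I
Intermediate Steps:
√(-15196 + (5 - 3)²*(-116)) = √(-15196 + 2²*(-116)) = √(-15196 + 4*(-116)) = √(-15196 - 464) = √(-15660) = 6*I*√435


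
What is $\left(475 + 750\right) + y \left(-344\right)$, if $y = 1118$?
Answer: $-383367$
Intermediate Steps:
$\left(475 + 750\right) + y \left(-344\right) = \left(475 + 750\right) + 1118 \left(-344\right) = 1225 - 384592 = -383367$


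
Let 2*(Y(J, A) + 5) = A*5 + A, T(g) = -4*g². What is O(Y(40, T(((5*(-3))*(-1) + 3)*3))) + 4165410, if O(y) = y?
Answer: 4130413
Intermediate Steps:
Y(J, A) = -5 + 3*A (Y(J, A) = -5 + (A*5 + A)/2 = -5 + (5*A + A)/2 = -5 + (6*A)/2 = -5 + 3*A)
O(Y(40, T(((5*(-3))*(-1) + 3)*3))) + 4165410 = (-5 + 3*(-4*9*((5*(-3))*(-1) + 3)²)) + 4165410 = (-5 + 3*(-4*9*(-15*(-1) + 3)²)) + 4165410 = (-5 + 3*(-4*9*(15 + 3)²)) + 4165410 = (-5 + 3*(-4*(18*3)²)) + 4165410 = (-5 + 3*(-4*54²)) + 4165410 = (-5 + 3*(-4*2916)) + 4165410 = (-5 + 3*(-11664)) + 4165410 = (-5 - 34992) + 4165410 = -34997 + 4165410 = 4130413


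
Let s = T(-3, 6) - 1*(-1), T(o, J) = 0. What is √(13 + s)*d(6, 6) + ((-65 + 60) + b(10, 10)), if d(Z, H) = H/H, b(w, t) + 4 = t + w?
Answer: 11 + √14 ≈ 14.742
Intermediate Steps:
b(w, t) = -4 + t + w (b(w, t) = -4 + (t + w) = -4 + t + w)
s = 1 (s = 0 - 1*(-1) = 0 + 1 = 1)
d(Z, H) = 1
√(13 + s)*d(6, 6) + ((-65 + 60) + b(10, 10)) = √(13 + 1)*1 + ((-65 + 60) + (-4 + 10 + 10)) = √14*1 + (-5 + 16) = √14 + 11 = 11 + √14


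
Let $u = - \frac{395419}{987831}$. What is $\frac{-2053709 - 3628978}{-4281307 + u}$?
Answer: $\frac{5613534381897}{4229208170536} \approx 1.3273$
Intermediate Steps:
$u = - \frac{395419}{987831}$ ($u = \left(-395419\right) \frac{1}{987831} = - \frac{395419}{987831} \approx -0.40029$)
$\frac{-2053709 - 3628978}{-4281307 + u} = \frac{-2053709 - 3628978}{-4281307 - \frac{395419}{987831}} = - \frac{5682687}{- \frac{4229208170536}{987831}} = \left(-5682687\right) \left(- \frac{987831}{4229208170536}\right) = \frac{5613534381897}{4229208170536}$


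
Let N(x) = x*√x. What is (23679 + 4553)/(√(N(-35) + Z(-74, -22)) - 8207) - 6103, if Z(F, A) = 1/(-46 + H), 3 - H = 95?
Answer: -6103 - 28232/(8207 - √(-1/138 - 35*I*√35)) ≈ -6106.4 + 0.0042756*I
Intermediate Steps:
H = -92 (H = 3 - 1*95 = 3 - 95 = -92)
Z(F, A) = -1/138 (Z(F, A) = 1/(-46 - 92) = 1/(-138) = -1/138)
N(x) = x^(3/2)
(23679 + 4553)/(√(N(-35) + Z(-74, -22)) - 8207) - 6103 = (23679 + 4553)/(√((-35)^(3/2) - 1/138) - 8207) - 6103 = 28232/(√(-35*I*√35 - 1/138) - 8207) - 6103 = 28232/(√(-1/138 - 35*I*√35) - 8207) - 6103 = 28232/(-8207 + √(-1/138 - 35*I*√35)) - 6103 = -6103 + 28232/(-8207 + √(-1/138 - 35*I*√35))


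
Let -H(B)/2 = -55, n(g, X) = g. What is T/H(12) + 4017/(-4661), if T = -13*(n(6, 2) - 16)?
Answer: 16406/51271 ≈ 0.31999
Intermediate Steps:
H(B) = 110 (H(B) = -2*(-55) = 110)
T = 130 (T = -13*(6 - 16) = -13*(-10) = 130)
T/H(12) + 4017/(-4661) = 130/110 + 4017/(-4661) = 130*(1/110) + 4017*(-1/4661) = 13/11 - 4017/4661 = 16406/51271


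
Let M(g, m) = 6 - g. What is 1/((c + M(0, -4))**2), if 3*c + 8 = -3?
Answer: 9/49 ≈ 0.18367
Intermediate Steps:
c = -11/3 (c = -8/3 + (1/3)*(-3) = -8/3 - 1 = -11/3 ≈ -3.6667)
1/((c + M(0, -4))**2) = 1/((-11/3 + (6 - 1*0))**2) = 1/((-11/3 + (6 + 0))**2) = 1/((-11/3 + 6)**2) = 1/((7/3)**2) = 1/(49/9) = 9/49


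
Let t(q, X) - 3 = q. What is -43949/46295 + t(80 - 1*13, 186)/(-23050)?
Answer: -20325302/21341995 ≈ -0.95236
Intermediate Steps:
t(q, X) = 3 + q
-43949/46295 + t(80 - 1*13, 186)/(-23050) = -43949/46295 + (3 + (80 - 1*13))/(-23050) = -43949*1/46295 + (3 + (80 - 13))*(-1/23050) = -43949/46295 + (3 + 67)*(-1/23050) = -43949/46295 + 70*(-1/23050) = -43949/46295 - 7/2305 = -20325302/21341995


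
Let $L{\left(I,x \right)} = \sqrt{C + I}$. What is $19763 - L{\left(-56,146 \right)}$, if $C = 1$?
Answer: $19763 - i \sqrt{55} \approx 19763.0 - 7.4162 i$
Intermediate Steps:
$L{\left(I,x \right)} = \sqrt{1 + I}$
$19763 - L{\left(-56,146 \right)} = 19763 - \sqrt{1 - 56} = 19763 - \sqrt{-55} = 19763 - i \sqrt{55}$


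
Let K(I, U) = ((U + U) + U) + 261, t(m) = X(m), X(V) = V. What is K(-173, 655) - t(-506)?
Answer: 2732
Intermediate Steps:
t(m) = m
K(I, U) = 261 + 3*U (K(I, U) = (2*U + U) + 261 = 3*U + 261 = 261 + 3*U)
K(-173, 655) - t(-506) = (261 + 3*655) - 1*(-506) = (261 + 1965) + 506 = 2226 + 506 = 2732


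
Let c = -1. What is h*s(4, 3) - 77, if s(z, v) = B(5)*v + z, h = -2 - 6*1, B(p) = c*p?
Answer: 11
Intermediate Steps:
B(p) = -p
h = -8 (h = -2 - 6 = -8)
s(z, v) = z - 5*v (s(z, v) = (-1*5)*v + z = -5*v + z = z - 5*v)
h*s(4, 3) - 77 = -8*(4 - 5*3) - 77 = -8*(4 - 15) - 77 = -8*(-11) - 77 = 88 - 77 = 11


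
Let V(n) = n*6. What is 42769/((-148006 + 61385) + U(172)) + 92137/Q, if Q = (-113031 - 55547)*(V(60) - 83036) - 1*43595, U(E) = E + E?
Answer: -596076910543328/1202469392621841 ≈ -0.49571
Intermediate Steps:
V(n) = 6*n
U(E) = 2*E
Q = 13937311133 (Q = (-113031 - 55547)*(6*60 - 83036) - 1*43595 = -168578*(360 - 83036) - 43595 = -168578*(-82676) - 43595 = 13937354728 - 43595 = 13937311133)
42769/((-148006 + 61385) + U(172)) + 92137/Q = 42769/((-148006 + 61385) + 2*172) + 92137/13937311133 = 42769/(-86621 + 344) + 92137*(1/13937311133) = 42769/(-86277) + 92137/13937311133 = 42769*(-1/86277) + 92137/13937311133 = -42769/86277 + 92137/13937311133 = -596076910543328/1202469392621841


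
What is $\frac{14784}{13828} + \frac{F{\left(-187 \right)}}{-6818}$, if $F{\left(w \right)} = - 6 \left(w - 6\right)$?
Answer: $\frac{10598061}{11784913} \approx 0.89929$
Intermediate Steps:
$F{\left(w \right)} = 36 - 6 w$ ($F{\left(w \right)} = - 6 \left(-6 + w\right) = 36 - 6 w$)
$\frac{14784}{13828} + \frac{F{\left(-187 \right)}}{-6818} = \frac{14784}{13828} + \frac{36 - -1122}{-6818} = 14784 \cdot \frac{1}{13828} + \left(36 + 1122\right) \left(- \frac{1}{6818}\right) = \frac{3696}{3457} + 1158 \left(- \frac{1}{6818}\right) = \frac{3696}{3457} - \frac{579}{3409} = \frac{10598061}{11784913}$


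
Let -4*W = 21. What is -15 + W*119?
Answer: -2559/4 ≈ -639.75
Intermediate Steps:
W = -21/4 (W = -¼*21 = -21/4 ≈ -5.2500)
-15 + W*119 = -15 - 21/4*119 = -15 - 2499/4 = -2559/4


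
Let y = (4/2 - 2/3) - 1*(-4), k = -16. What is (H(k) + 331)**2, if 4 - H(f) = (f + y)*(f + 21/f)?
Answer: 203401/9 ≈ 22600.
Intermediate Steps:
y = 16/3 (y = (4*(1/2) - 2*1/3) + 4 = (2 - 2/3) + 4 = 4/3 + 4 = 16/3 ≈ 5.3333)
H(f) = 4 - (16/3 + f)*(f + 21/f) (H(f) = 4 - (f + 16/3)*(f + 21/f) = 4 - (16/3 + f)*(f + 21/f))
(H(k) + 331)**2 = ((-17 - 1*(-16)**2 - 112/(-16) - 16/3*(-16)) + 331)**2 = ((-17 - 1*256 - 112*(-1/16) + 256/3) + 331)**2 = ((-17 - 256 + 7 + 256/3) + 331)**2 = (-542/3 + 331)**2 = (451/3)**2 = 203401/9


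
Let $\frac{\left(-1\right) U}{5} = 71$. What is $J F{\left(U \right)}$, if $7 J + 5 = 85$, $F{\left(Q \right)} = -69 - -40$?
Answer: $- \frac{2320}{7} \approx -331.43$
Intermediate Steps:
$U = -355$ ($U = \left(-5\right) 71 = -355$)
$F{\left(Q \right)} = -29$ ($F{\left(Q \right)} = -69 + 40 = -29$)
$J = \frac{80}{7}$ ($J = - \frac{5}{7} + \frac{1}{7} \cdot 85 = - \frac{5}{7} + \frac{85}{7} = \frac{80}{7} \approx 11.429$)
$J F{\left(U \right)} = \frac{80}{7} \left(-29\right) = - \frac{2320}{7}$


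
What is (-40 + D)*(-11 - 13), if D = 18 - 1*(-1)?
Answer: 504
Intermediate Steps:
D = 19 (D = 18 + 1 = 19)
(-40 + D)*(-11 - 13) = (-40 + 19)*(-11 - 13) = -21*(-24) = 504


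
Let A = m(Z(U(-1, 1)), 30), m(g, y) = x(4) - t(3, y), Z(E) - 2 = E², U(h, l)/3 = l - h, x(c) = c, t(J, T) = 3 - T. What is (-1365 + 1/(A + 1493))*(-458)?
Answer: 476379311/762 ≈ 6.2517e+5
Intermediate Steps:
U(h, l) = -3*h + 3*l (U(h, l) = 3*(l - h) = -3*h + 3*l)
Z(E) = 2 + E²
m(g, y) = 1 + y (m(g, y) = 4 - (3 - y) = 4 + (-3 + y) = 1 + y)
A = 31 (A = 1 + 30 = 31)
(-1365 + 1/(A + 1493))*(-458) = (-1365 + 1/(31 + 1493))*(-458) = (-1365 + 1/1524)*(-458) = -2080259/1524*(-458) = 476379311/762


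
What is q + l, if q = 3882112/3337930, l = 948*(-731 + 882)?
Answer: 238910942876/1668965 ≈ 1.4315e+5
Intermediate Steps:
l = 143148 (l = 948*151 = 143148)
q = 1941056/1668965 (q = 3882112*(1/3337930) = 1941056/1668965 ≈ 1.1630)
q + l = 1941056/1668965 + 143148 = 238910942876/1668965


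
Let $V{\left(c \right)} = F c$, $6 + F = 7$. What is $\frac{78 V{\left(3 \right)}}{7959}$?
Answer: $\frac{78}{2653} \approx 0.029401$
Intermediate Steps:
$F = 1$ ($F = -6 + 7 = 1$)
$V{\left(c \right)} = c$ ($V{\left(c \right)} = 1 c = c$)
$\frac{78 V{\left(3 \right)}}{7959} = \frac{78 \cdot 3}{7959} = 234 \cdot \frac{1}{7959} = \frac{78}{2653}$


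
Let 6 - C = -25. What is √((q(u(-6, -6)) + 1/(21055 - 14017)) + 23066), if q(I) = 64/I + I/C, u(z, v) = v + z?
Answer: √121967458429094/72726 ≈ 151.86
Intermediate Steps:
C = 31 (C = 6 - 1*(-25) = 6 + 25 = 31)
q(I) = 64/I + I/31
√((q(u(-6, -6)) + 1/(21055 - 14017)) + 23066) = √(((64/(-6 - 6) + (-6 - 6)/31) + 1/(21055 - 14017)) + 23066) = √(((64/(-12) + (1/31)*(-12)) + 1/7038) + 23066) = √(((64*(-1/12) - 12/31) + 1/7038) + 23066) = √(((-16/3 - 12/31) + 1/7038) + 23066) = √((-532/93 + 1/7038) + 23066) = √(-1248041/218178 + 23066) = √(5031245707/218178) = √121967458429094/72726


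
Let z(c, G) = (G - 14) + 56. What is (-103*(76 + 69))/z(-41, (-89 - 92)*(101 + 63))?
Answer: 14935/29642 ≈ 0.50385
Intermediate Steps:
z(c, G) = 42 + G (z(c, G) = (-14 + G) + 56 = 42 + G)
(-103*(76 + 69))/z(-41, (-89 - 92)*(101 + 63)) = (-103*(76 + 69))/(42 + (-89 - 92)*(101 + 63)) = (-103*145)/(42 - 181*164) = -14935/(42 - 29684) = -14935/(-29642) = -14935*(-1/29642) = 14935/29642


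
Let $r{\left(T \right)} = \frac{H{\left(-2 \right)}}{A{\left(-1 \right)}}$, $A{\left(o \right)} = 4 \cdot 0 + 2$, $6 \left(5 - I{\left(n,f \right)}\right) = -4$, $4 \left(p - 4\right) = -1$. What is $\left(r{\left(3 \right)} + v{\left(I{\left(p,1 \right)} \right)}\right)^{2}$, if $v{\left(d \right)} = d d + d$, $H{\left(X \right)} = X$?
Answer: $\frac{109561}{81} \approx 1352.6$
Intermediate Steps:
$p = \frac{15}{4}$ ($p = 4 + \frac{1}{4} \left(-1\right) = 4 - \frac{1}{4} = \frac{15}{4} \approx 3.75$)
$I{\left(n,f \right)} = \frac{17}{3}$ ($I{\left(n,f \right)} = 5 - - \frac{2}{3} = 5 + \frac{2}{3} = \frac{17}{3}$)
$A{\left(o \right)} = 2$ ($A{\left(o \right)} = 0 + 2 = 2$)
$v{\left(d \right)} = d + d^{2}$ ($v{\left(d \right)} = d^{2} + d = d + d^{2}$)
$r{\left(T \right)} = -1$ ($r{\left(T \right)} = - \frac{2}{2} = \left(-2\right) \frac{1}{2} = -1$)
$\left(r{\left(3 \right)} + v{\left(I{\left(p,1 \right)} \right)}\right)^{2} = \left(-1 + \frac{17 \left(1 + \frac{17}{3}\right)}{3}\right)^{2} = \left(-1 + \frac{17}{3} \cdot \frac{20}{3}\right)^{2} = \left(-1 + \frac{340}{9}\right)^{2} = \left(\frac{331}{9}\right)^{2} = \frac{109561}{81}$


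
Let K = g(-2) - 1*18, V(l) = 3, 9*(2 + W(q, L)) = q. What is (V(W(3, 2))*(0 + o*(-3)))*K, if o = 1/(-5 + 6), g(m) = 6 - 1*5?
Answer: 153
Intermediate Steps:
W(q, L) = -2 + q/9
g(m) = 1 (g(m) = 6 - 5 = 1)
o = 1 (o = 1/1 = 1)
K = -17 (K = 1 - 1*18 = 1 - 18 = -17)
(V(W(3, 2))*(0 + o*(-3)))*K = (3*(0 + 1*(-3)))*(-17) = (3*(0 - 3))*(-17) = (3*(-3))*(-17) = -9*(-17) = 153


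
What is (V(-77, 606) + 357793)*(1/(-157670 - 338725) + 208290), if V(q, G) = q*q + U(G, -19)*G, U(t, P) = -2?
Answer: 7496280093031598/99279 ≈ 7.5507e+10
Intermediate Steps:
V(q, G) = q² - 2*G (V(q, G) = q*q - 2*G = q² - 2*G)
(V(-77, 606) + 357793)*(1/(-157670 - 338725) + 208290) = (((-77)² - 2*606) + 357793)*(1/(-157670 - 338725) + 208290) = ((5929 - 1212) + 357793)*(1/(-496395) + 208290) = (4717 + 357793)*(-1/496395 + 208290) = 362510*(103394114549/496395) = 7496280093031598/99279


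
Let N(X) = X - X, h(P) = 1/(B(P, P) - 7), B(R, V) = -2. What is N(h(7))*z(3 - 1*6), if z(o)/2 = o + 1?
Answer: 0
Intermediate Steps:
z(o) = 2 + 2*o (z(o) = 2*(o + 1) = 2*(1 + o) = 2 + 2*o)
h(P) = -⅑ (h(P) = 1/(-2 - 7) = 1/(-9) = -⅑)
N(X) = 0
N(h(7))*z(3 - 1*6) = 0*(2 + 2*(3 - 1*6)) = 0*(2 + 2*(3 - 6)) = 0*(2 + 2*(-3)) = 0*(2 - 6) = 0*(-4) = 0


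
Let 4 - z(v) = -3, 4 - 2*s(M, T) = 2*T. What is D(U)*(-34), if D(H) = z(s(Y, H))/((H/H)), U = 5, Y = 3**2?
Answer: -238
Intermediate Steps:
Y = 9
s(M, T) = 2 - T
z(v) = 7 (z(v) = 4 - 1*(-3) = 4 + 3 = 7)
D(H) = 7 (D(H) = 7/((H/H)) = 7/1 = 7*1 = 7)
D(U)*(-34) = 7*(-34) = -238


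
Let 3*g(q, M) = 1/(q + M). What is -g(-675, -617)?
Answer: 1/3876 ≈ 0.00025800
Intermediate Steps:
g(q, M) = 1/(3*(M + q)) (g(q, M) = 1/(3*(q + M)) = 1/(3*(M + q)))
-g(-675, -617) = -1/(3*(-617 - 675)) = -1/(3*(-1292)) = -(-1)/(3*1292) = -1*(-1/3876) = 1/3876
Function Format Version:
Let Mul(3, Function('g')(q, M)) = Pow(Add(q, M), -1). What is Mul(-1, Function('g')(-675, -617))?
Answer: Rational(1, 3876) ≈ 0.00025800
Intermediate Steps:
Function('g')(q, M) = Mul(Rational(1, 3), Pow(Add(M, q), -1)) (Function('g')(q, M) = Mul(Rational(1, 3), Pow(Add(q, M), -1)) = Mul(Rational(1, 3), Pow(Add(M, q), -1)))
Mul(-1, Function('g')(-675, -617)) = Mul(-1, Mul(Rational(1, 3), Pow(Add(-617, -675), -1))) = Mul(-1, Mul(Rational(1, 3), Pow(-1292, -1))) = Mul(-1, Mul(Rational(1, 3), Rational(-1, 1292))) = Mul(-1, Rational(-1, 3876)) = Rational(1, 3876)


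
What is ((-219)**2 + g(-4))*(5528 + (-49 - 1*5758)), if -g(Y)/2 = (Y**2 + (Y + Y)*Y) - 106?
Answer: -13413483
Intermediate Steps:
g(Y) = 212 - 6*Y**2 (g(Y) = -2*((Y**2 + (Y + Y)*Y) - 106) = -2*((Y**2 + (2*Y)*Y) - 106) = -2*((Y**2 + 2*Y**2) - 106) = -2*(3*Y**2 - 106) = -2*(-106 + 3*Y**2) = 212 - 6*Y**2)
((-219)**2 + g(-4))*(5528 + (-49 - 1*5758)) = ((-219)**2 + (212 - 6*(-4)**2))*(5528 + (-49 - 1*5758)) = (47961 + (212 - 6*16))*(5528 + (-49 - 5758)) = (47961 + (212 - 96))*(5528 - 5807) = (47961 + 116)*(-279) = 48077*(-279) = -13413483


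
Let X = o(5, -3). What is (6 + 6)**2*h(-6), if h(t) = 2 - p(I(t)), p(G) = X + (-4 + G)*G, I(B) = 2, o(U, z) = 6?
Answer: 0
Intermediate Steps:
X = 6
p(G) = 6 + G*(-4 + G) (p(G) = 6 + (-4 + G)*G = 6 + G*(-4 + G))
h(t) = 0 (h(t) = 2 - (6 + 2**2 - 4*2) = 2 - (6 + 4 - 8) = 2 - 1*2 = 2 - 2 = 0)
(6 + 6)**2*h(-6) = (6 + 6)**2*0 = 12**2*0 = 144*0 = 0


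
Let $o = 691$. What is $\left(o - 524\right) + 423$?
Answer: $590$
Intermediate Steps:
$\left(o - 524\right) + 423 = \left(691 - 524\right) + 423 = 167 + 423 = 590$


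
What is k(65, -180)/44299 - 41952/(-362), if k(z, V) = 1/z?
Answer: 60399028741/521177735 ≈ 115.89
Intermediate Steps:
k(65, -180)/44299 - 41952/(-362) = 1/(65*44299) - 41952/(-362) = (1/65)*(1/44299) - 41952*(-1/362) = 1/2879435 + 20976/181 = 60399028741/521177735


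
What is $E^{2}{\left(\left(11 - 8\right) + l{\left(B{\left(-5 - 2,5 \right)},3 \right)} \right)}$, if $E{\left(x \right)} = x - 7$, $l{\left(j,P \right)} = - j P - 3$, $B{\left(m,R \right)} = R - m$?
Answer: $1849$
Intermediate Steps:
$l{\left(j,P \right)} = -3 - P j$ ($l{\left(j,P \right)} = - P j - 3 = -3 - P j$)
$E{\left(x \right)} = -7 + x$
$E^{2}{\left(\left(11 - 8\right) + l{\left(B{\left(-5 - 2,5 \right)},3 \right)} \right)} = \left(-7 + \left(\left(11 - 8\right) - \left(3 + 3 \left(5 - \left(-5 - 2\right)\right)\right)\right)\right)^{2} = \left(-7 + \left(3 - \left(3 + 3 \left(5 - \left(-5 - 2\right)\right)\right)\right)\right)^{2} = \left(-7 + \left(3 - \left(3 + 3 \left(5 - -7\right)\right)\right)\right)^{2} = \left(-7 + \left(3 - \left(3 + 3 \left(5 + 7\right)\right)\right)\right)^{2} = \left(-7 + \left(3 - \left(3 + 3 \cdot 12\right)\right)\right)^{2} = \left(-7 + \left(3 - 39\right)\right)^{2} = \left(-7 - 36\right)^{2} = \left(-43\right)^{2} = 1849$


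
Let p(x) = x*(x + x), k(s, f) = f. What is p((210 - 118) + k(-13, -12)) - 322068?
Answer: -309268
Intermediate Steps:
p(x) = 2*x² (p(x) = x*(2*x) = 2*x²)
p((210 - 118) + k(-13, -12)) - 322068 = 2*((210 - 118) - 12)² - 322068 = 2*(92 - 12)² - 322068 = 2*80² - 322068 = 2*6400 - 322068 = 12800 - 322068 = -309268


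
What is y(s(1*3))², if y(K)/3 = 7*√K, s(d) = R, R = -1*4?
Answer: -1764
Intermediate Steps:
R = -4
s(d) = -4
y(K) = 21*√K (y(K) = 3*(7*√K) = 21*√K)
y(s(1*3))² = (21*√(-4))² = (21*(2*I))² = (42*I)² = -1764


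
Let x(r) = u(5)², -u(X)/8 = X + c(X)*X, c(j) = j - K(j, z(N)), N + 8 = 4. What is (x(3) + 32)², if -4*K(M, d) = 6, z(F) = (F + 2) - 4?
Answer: 8105761024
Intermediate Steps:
N = -4 (N = -8 + 4 = -4)
z(F) = -2 + F (z(F) = (2 + F) - 4 = -2 + F)
K(M, d) = -3/2 (K(M, d) = -¼*6 = -3/2)
c(j) = 3/2 + j (c(j) = j - 1*(-3/2) = j + 3/2 = 3/2 + j)
u(X) = -8*X - 8*X*(3/2 + X) (u(X) = -8*(X + (3/2 + X)*X) = -8*(X + X*(3/2 + X)) = -8*X - 8*X*(3/2 + X))
x(r) = 90000 (x(r) = (-4*5*(5 + 2*5))² = (-4*5*(5 + 10))² = (-4*5*15)² = (-300)² = 90000)
(x(3) + 32)² = (90000 + 32)² = 90032² = 8105761024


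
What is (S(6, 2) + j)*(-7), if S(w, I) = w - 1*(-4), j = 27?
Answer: -259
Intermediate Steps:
S(w, I) = 4 + w (S(w, I) = w + 4 = 4 + w)
(S(6, 2) + j)*(-7) = ((4 + 6) + 27)*(-7) = (10 + 27)*(-7) = 37*(-7) = -259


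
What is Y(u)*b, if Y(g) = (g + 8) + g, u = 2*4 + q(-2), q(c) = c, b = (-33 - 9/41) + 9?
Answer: -19860/41 ≈ -484.39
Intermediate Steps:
b = -993/41 (b = (-33 - 9*1/41) + 9 = (-33 - 9/41) + 9 = -1362/41 + 9 = -993/41 ≈ -24.220)
u = 6 (u = 2*4 - 2 = 8 - 2 = 6)
Y(g) = 8 + 2*g (Y(g) = (8 + g) + g = 8 + 2*g)
Y(u)*b = (8 + 2*6)*(-993/41) = (8 + 12)*(-993/41) = 20*(-993/41) = -19860/41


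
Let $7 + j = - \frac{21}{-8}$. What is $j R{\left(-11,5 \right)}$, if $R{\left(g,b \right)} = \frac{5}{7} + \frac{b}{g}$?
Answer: $- \frac{25}{22} \approx -1.1364$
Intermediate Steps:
$R{\left(g,b \right)} = \frac{5}{7} + \frac{b}{g}$ ($R{\left(g,b \right)} = 5 \cdot \frac{1}{7} + \frac{b}{g} = \frac{5}{7} + \frac{b}{g}$)
$j = - \frac{35}{8}$ ($j = -7 - \frac{21}{-8} = -7 - - \frac{21}{8} = -7 + \frac{21}{8} = - \frac{35}{8} \approx -4.375$)
$j R{\left(-11,5 \right)} = - \frac{35 \left(\frac{5}{7} + \frac{5}{-11}\right)}{8} = - \frac{35 \left(\frac{5}{7} + 5 \left(- \frac{1}{11}\right)\right)}{8} = - \frac{35 \left(\frac{5}{7} - \frac{5}{11}\right)}{8} = \left(- \frac{35}{8}\right) \frac{20}{77} = - \frac{25}{22}$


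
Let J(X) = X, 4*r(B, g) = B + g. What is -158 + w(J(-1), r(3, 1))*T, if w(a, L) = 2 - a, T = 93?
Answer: 121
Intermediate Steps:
r(B, g) = B/4 + g/4 (r(B, g) = (B + g)/4 = B/4 + g/4)
-158 + w(J(-1), r(3, 1))*T = -158 + (2 - 1*(-1))*93 = -158 + (2 + 1)*93 = -158 + 3*93 = -158 + 279 = 121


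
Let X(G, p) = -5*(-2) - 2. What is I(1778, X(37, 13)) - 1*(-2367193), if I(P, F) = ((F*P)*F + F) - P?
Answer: 2479215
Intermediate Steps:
X(G, p) = 8 (X(G, p) = 10 - 2 = 8)
I(P, F) = F - P + P*F² (I(P, F) = (P*F² + F) - P = (F + P*F²) - P = F - P + P*F²)
I(1778, X(37, 13)) - 1*(-2367193) = (8 - 1*1778 + 1778*8²) - 1*(-2367193) = (8 - 1778 + 1778*64) + 2367193 = (8 - 1778 + 113792) + 2367193 = 112022 + 2367193 = 2479215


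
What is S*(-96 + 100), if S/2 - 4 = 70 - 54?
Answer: 160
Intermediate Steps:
S = 40 (S = 8 + 2*(70 - 54) = 8 + 2*16 = 8 + 32 = 40)
S*(-96 + 100) = 40*(-96 + 100) = 40*4 = 160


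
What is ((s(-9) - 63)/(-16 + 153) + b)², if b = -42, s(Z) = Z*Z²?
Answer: 42850116/18769 ≈ 2283.0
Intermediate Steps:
s(Z) = Z³
((s(-9) - 63)/(-16 + 153) + b)² = (((-9)³ - 63)/(-16 + 153) - 42)² = ((-729 - 63)/137 - 42)² = (-792*1/137 - 42)² = (-792/137 - 42)² = (-6546/137)² = 42850116/18769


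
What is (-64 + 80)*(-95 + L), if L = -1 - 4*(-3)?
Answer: -1344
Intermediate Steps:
L = 11 (L = -1 + 12 = 11)
(-64 + 80)*(-95 + L) = (-64 + 80)*(-95 + 11) = 16*(-84) = -1344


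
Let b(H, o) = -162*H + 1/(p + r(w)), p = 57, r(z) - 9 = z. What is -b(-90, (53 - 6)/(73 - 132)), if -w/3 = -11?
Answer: -1443421/99 ≈ -14580.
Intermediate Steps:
w = 33 (w = -3*(-11) = 33)
r(z) = 9 + z
b(H, o) = 1/99 - 162*H (b(H, o) = -162*H + 1/(57 + (9 + 33)) = -162*H + 1/(57 + 42) = -162*H + 1/99 = 1/99 - 162*H)
-b(-90, (53 - 6)/(73 - 132)) = -(1/99 - 162*(-90)) = -(1/99 + 14580) = -1*1443421/99 = -1443421/99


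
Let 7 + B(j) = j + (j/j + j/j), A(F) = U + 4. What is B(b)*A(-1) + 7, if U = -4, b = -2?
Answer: 7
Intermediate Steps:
A(F) = 0 (A(F) = -4 + 4 = 0)
B(j) = -5 + j (B(j) = -7 + (j + (j/j + j/j)) = -7 + (j + (1 + 1)) = -7 + (j + 2) = -7 + (2 + j) = -5 + j)
B(b)*A(-1) + 7 = (-5 - 2)*0 + 7 = -7*0 + 7 = 0 + 7 = 7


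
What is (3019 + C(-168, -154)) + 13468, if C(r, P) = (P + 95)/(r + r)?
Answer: 5539691/336 ≈ 16487.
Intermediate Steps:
C(r, P) = (95 + P)/(2*r) (C(r, P) = (95 + P)/((2*r)) = (95 + P)*(1/(2*r)) = (95 + P)/(2*r))
(3019 + C(-168, -154)) + 13468 = (3019 + (½)*(95 - 154)/(-168)) + 13468 = (3019 + (½)*(-1/168)*(-59)) + 13468 = (3019 + 59/336) + 13468 = 1014443/336 + 13468 = 5539691/336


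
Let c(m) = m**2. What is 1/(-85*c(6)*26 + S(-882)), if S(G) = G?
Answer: -1/80442 ≈ -1.2431e-5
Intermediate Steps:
1/(-85*c(6)*26 + S(-882)) = 1/(-85*6**2*26 - 882) = 1/(-85*36*26 - 882) = 1/(-3060*26 - 882) = 1/(-79560 - 882) = 1/(-80442) = -1/80442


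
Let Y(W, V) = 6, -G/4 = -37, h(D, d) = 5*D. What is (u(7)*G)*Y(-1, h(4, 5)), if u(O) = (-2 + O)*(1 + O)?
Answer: 35520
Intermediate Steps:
u(O) = (1 + O)*(-2 + O)
G = 148 (G = -4*(-37) = 148)
(u(7)*G)*Y(-1, h(4, 5)) = ((-2 + 7**2 - 1*7)*148)*6 = ((-2 + 49 - 7)*148)*6 = (40*148)*6 = 5920*6 = 35520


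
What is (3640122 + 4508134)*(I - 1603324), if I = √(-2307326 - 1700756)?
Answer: -13064294402944 + 8148256*I*√4008082 ≈ -1.3064e+13 + 1.6313e+10*I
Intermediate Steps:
I = I*√4008082 (I = √(-4008082) = I*√4008082 ≈ 2002.0*I)
(3640122 + 4508134)*(I - 1603324) = (3640122 + 4508134)*(I*√4008082 - 1603324) = 8148256*(-1603324 + I*√4008082) = -13064294402944 + 8148256*I*√4008082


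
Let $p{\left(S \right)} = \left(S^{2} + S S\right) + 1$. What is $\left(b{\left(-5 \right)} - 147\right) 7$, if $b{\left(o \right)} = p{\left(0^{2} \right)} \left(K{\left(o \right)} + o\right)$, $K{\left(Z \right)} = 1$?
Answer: $-1057$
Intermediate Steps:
$p{\left(S \right)} = 1 + 2 S^{2}$ ($p{\left(S \right)} = \left(S^{2} + S^{2}\right) + 1 = 2 S^{2} + 1 = 1 + 2 S^{2}$)
$b{\left(o \right)} = 1 + o$ ($b{\left(o \right)} = \left(1 + 2 \left(0^{2}\right)^{2}\right) \left(1 + o\right) = \left(1 + 2 \cdot 0^{2}\right) \left(1 + o\right) = \left(1 + 2 \cdot 0\right) \left(1 + o\right) = \left(1 + 0\right) \left(1 + o\right) = 1 \left(1 + o\right) = 1 + o$)
$\left(b{\left(-5 \right)} - 147\right) 7 = \left(\left(1 - 5\right) - 147\right) 7 = \left(-4 - 147\right) 7 = \left(-151\right) 7 = -1057$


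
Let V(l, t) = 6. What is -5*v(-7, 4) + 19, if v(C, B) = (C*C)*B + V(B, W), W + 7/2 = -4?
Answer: -991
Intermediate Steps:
W = -15/2 (W = -7/2 - 4 = -15/2 ≈ -7.5000)
v(C, B) = 6 + B*C² (v(C, B) = (C*C)*B + 6 = C²*B + 6 = B*C² + 6 = 6 + B*C²)
-5*v(-7, 4) + 19 = -5*(6 + 4*(-7)²) + 19 = -5*(6 + 4*49) + 19 = -5*(6 + 196) + 19 = -5*202 + 19 = -1010 + 19 = -991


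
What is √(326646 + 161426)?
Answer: 494*√2 ≈ 698.62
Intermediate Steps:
√(326646 + 161426) = √488072 = 494*√2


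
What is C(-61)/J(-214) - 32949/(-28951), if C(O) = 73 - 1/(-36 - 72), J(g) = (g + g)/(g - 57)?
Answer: 63386544661/1338231024 ≈ 47.366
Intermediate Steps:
J(g) = 2*g/(-57 + g) (J(g) = (2*g)/(-57 + g) = 2*g/(-57 + g))
C(O) = 7885/108 (C(O) = 73 - 1/(-108) = 73 - 1*(-1/108) = 73 + 1/108 = 7885/108)
C(-61)/J(-214) - 32949/(-28951) = 7885/(108*((2*(-214)/(-57 - 214)))) - 32949/(-28951) = 7885/(108*((2*(-214)/(-271)))) - 32949*(-1/28951) = 7885/(108*((2*(-214)*(-1/271)))) + 32949/28951 = 7885/(108*(428/271)) + 32949/28951 = (7885/108)*(271/428) + 32949/28951 = 2136835/46224 + 32949/28951 = 63386544661/1338231024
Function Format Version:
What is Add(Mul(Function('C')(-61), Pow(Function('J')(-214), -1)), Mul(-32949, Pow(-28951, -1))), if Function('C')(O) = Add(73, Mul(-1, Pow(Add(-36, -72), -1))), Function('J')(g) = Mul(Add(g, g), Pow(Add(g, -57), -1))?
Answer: Rational(63386544661, 1338231024) ≈ 47.366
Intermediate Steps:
Function('J')(g) = Mul(2, g, Pow(Add(-57, g), -1)) (Function('J')(g) = Mul(Mul(2, g), Pow(Add(-57, g), -1)) = Mul(2, g, Pow(Add(-57, g), -1)))
Function('C')(O) = Rational(7885, 108) (Function('C')(O) = Add(73, Mul(-1, Pow(-108, -1))) = Add(73, Mul(-1, Rational(-1, 108))) = Add(73, Rational(1, 108)) = Rational(7885, 108))
Add(Mul(Function('C')(-61), Pow(Function('J')(-214), -1)), Mul(-32949, Pow(-28951, -1))) = Add(Mul(Rational(7885, 108), Pow(Mul(2, -214, Pow(Add(-57, -214), -1)), -1)), Mul(-32949, Pow(-28951, -1))) = Add(Mul(Rational(7885, 108), Pow(Mul(2, -214, Pow(-271, -1)), -1)), Mul(-32949, Rational(-1, 28951))) = Add(Mul(Rational(7885, 108), Pow(Mul(2, -214, Rational(-1, 271)), -1)), Rational(32949, 28951)) = Add(Mul(Rational(7885, 108), Pow(Rational(428, 271), -1)), Rational(32949, 28951)) = Add(Mul(Rational(7885, 108), Rational(271, 428)), Rational(32949, 28951)) = Add(Rational(2136835, 46224), Rational(32949, 28951)) = Rational(63386544661, 1338231024)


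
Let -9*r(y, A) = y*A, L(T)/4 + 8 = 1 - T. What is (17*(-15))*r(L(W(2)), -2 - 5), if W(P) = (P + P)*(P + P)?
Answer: 54740/3 ≈ 18247.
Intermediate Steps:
W(P) = 4*P² (W(P) = (2*P)*(2*P) = 4*P²)
L(T) = -28 - 4*T (L(T) = -32 + 4*(1 - T) = -32 + (4 - 4*T) = -28 - 4*T)
r(y, A) = -A*y/9 (r(y, A) = -y*A/9 = -A*y/9)
(17*(-15))*r(L(W(2)), -2 - 5) = (17*(-15))*(-(-2 - 5)*(-28 - 16*2²)/9) = -(-85)*(-7)*(-28 - 16*4)/3 = -(-85)*(-7)*(-28 - 4*16)/3 = -(-85)*(-7)*(-28 - 64)/3 = -(-85)*(-7)*(-92)/3 = -255*(-644/9) = 54740/3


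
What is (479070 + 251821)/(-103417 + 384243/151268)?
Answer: -110560419788/15643298513 ≈ -7.0676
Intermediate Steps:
(479070 + 251821)/(-103417 + 384243/151268) = 730891/(-103417 + 384243*(1/151268)) = 730891/(-103417 + 384243/151268) = 730891/(-15643298513/151268) = 730891*(-151268/15643298513) = -110560419788/15643298513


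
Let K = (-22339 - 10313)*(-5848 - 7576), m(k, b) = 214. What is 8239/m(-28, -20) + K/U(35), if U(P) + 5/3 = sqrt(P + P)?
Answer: 2629932005/242 + 3944884032*sqrt(70)/605 ≈ 6.5422e+7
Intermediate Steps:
U(P) = -5/3 + sqrt(2)*sqrt(P) (U(P) = -5/3 + sqrt(P + P) = -5/3 + sqrt(2*P) = -5/3 + sqrt(2)*sqrt(P))
K = 438320448 (K = -32652*(-13424) = 438320448)
8239/m(-28, -20) + K/U(35) = 8239/214 + 438320448/(-5/3 + sqrt(2)*sqrt(35)) = 8239*(1/214) + 438320448/(-5/3 + sqrt(70)) = 77/2 + 438320448/(-5/3 + sqrt(70))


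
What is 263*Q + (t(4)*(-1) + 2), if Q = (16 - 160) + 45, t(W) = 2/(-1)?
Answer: -26033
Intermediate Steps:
t(W) = -2 (t(W) = 2*(-1) = -2)
Q = -99 (Q = -144 + 45 = -99)
263*Q + (t(4)*(-1) + 2) = 263*(-99) + (-2*(-1) + 2) = -26037 + (2 + 2) = -26037 + 4 = -26033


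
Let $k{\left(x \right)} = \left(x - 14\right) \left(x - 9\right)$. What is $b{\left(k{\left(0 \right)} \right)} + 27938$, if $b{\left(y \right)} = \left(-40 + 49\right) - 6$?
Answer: $27941$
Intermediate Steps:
$k{\left(x \right)} = \left(-14 + x\right) \left(-9 + x\right)$
$b{\left(y \right)} = 3$ ($b{\left(y \right)} = 9 - 6 = 3$)
$b{\left(k{\left(0 \right)} \right)} + 27938 = 3 + 27938 = 27941$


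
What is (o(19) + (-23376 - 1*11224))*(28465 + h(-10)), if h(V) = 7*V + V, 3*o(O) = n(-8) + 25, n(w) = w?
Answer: -2945880455/3 ≈ -9.8196e+8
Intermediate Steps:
o(O) = 17/3 (o(O) = (-8 + 25)/3 = (⅓)*17 = 17/3)
h(V) = 8*V
(o(19) + (-23376 - 1*11224))*(28465 + h(-10)) = (17/3 + (-23376 - 1*11224))*(28465 + 8*(-10)) = (17/3 + (-23376 - 11224))*(28465 - 80) = (17/3 - 34600)*28385 = -103783/3*28385 = -2945880455/3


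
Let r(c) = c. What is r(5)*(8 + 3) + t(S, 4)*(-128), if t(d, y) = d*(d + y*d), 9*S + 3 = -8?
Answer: -72985/81 ≈ -901.05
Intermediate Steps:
S = -11/9 (S = -⅓ + (⅑)*(-8) = -⅓ - 8/9 = -11/9 ≈ -1.2222)
t(d, y) = d*(d + d*y)
r(5)*(8 + 3) + t(S, 4)*(-128) = 5*(8 + 3) + ((-11/9)²*(1 + 4))*(-128) = 5*11 + ((121/81)*5)*(-128) = 55 + (605/81)*(-128) = 55 - 77440/81 = -72985/81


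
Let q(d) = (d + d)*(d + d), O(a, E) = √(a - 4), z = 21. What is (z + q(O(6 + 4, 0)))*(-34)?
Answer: -1530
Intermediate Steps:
O(a, E) = √(-4 + a)
q(d) = 4*d² (q(d) = (2*d)*(2*d) = 4*d²)
(z + q(O(6 + 4, 0)))*(-34) = (21 + 4*(√(-4 + (6 + 4)))²)*(-34) = (21 + 4*(√(-4 + 10))²)*(-34) = (21 + 4*(√6)²)*(-34) = (21 + 4*6)*(-34) = (21 + 24)*(-34) = 45*(-34) = -1530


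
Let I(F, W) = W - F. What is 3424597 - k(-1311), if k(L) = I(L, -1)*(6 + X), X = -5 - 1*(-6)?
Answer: 3415427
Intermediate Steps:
X = 1 (X = -5 + 6 = 1)
k(L) = -7 - 7*L (k(L) = (-1 - L)*(6 + 1) = (-1 - L)*7 = -7 - 7*L)
3424597 - k(-1311) = 3424597 - (-7 - 7*(-1311)) = 3424597 - (-7 + 9177) = 3424597 - 1*9170 = 3424597 - 9170 = 3415427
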